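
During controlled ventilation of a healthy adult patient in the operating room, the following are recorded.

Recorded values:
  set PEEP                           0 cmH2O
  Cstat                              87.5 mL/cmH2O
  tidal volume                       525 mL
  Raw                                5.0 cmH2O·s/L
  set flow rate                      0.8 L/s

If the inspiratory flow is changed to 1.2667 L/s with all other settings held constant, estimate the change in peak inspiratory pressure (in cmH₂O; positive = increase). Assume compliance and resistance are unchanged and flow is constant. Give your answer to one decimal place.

2.3

PIP = Vt/C + R·V̇ + PEEP (constant-flow equation of motion).
Only the resistive term changes: ΔPIP = R × ΔV̇ = 5.0 × (1.2667 − 0.8) = 5.0 × 0.4667 = 2.334 cmH2O.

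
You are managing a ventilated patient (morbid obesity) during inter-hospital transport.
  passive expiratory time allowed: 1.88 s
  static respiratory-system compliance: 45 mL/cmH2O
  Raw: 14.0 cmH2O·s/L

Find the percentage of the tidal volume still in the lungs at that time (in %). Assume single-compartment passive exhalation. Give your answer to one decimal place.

τ = R × C = 14.0 × 45 mL/cmH2O = 14.0 × 0.045 L/cmH2O = 0.63 s.
Passive exhalation: V(t)/V₀ = e^(−t/τ) = e^(−1.88/0.63) = 0.05058.
Fraction remaining = 0.05058 → 5.058%.

5.1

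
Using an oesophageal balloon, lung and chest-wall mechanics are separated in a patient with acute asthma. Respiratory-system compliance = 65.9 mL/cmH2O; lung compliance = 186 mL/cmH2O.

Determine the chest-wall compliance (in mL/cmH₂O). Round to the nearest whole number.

1/Ccw = 1/Crs − 1/CL.
1/Ccw = 1/65.9 − 1/186 = 0.009798.
Ccw = 102.06 mL/cmH2O.

102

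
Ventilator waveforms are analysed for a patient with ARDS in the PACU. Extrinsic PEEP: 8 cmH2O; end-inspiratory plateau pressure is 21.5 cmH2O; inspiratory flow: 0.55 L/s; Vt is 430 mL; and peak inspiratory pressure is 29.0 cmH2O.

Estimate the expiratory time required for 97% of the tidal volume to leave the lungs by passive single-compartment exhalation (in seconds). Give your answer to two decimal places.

1.52

R = (PIP − Pplat)/V̇ = (29.0 − 21.5) / 0.55 = 7.5/0.55 = 13.636 cmH2O·s/L.
C = Vt/(Pplat − PEEP) = 430.0 / (21.5 − 8) = 430.0/13.5 = 31.852 mL/cmH2O.
τ = R × C = 13.636 × 0.03185 L/cmH2O = 0.4343 s.
t = −τ·ln(1 − 0.97) = −0.4343·ln(0.03) = 1.523 s.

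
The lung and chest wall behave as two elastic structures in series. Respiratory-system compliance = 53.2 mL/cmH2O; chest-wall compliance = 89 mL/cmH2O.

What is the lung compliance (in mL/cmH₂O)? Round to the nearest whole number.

132

1/CL = 1/Crs − 1/Ccw.
1/CL = 1/53.2 − 1/89 = 0.007561.
CL = 132.26 mL/cmH2O.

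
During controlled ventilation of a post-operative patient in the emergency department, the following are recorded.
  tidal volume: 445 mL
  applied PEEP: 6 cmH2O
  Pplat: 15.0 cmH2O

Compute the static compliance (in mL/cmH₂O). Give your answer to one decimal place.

49.4

Cstat = Vt / (Pplat − PEEP) = 445 / (15.0 − 6) = 445 / 9.0 = 49.444 mL/cmH2O.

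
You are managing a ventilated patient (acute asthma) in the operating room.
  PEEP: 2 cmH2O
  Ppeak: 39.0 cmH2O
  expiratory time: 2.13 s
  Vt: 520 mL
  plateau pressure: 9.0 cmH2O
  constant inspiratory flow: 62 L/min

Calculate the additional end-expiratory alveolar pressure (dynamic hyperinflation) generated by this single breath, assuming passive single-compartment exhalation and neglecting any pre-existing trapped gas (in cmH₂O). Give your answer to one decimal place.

Flow: 62 L/min ÷ 60 = 1.0333 L/s.
R = (PIP − Pplat)/V̇ = (39.0 − 9.0) / 1.0333 = 30.0/1.0333 = 29.033 cmH2O·s/L.
C = Vt/(Pplat − PEEP) = 520.0 / (9.0 − 2) = 520.0/7.0 = 74.286 mL/cmH2O.
τ = R × C = 29.033 × 0.07429 L/cmH2O = 2.157 s.
Fraction remaining = e^(−Te/τ) = e^(−2.13/2.157) = 0.3725; trapped volume = 520.0 × 0.3725 = 193.7 mL.
Additional alveolar pressure from trapping ≈ V_trapped / C = 193.7 / 74.286 = 2.607 cmH2O.

2.6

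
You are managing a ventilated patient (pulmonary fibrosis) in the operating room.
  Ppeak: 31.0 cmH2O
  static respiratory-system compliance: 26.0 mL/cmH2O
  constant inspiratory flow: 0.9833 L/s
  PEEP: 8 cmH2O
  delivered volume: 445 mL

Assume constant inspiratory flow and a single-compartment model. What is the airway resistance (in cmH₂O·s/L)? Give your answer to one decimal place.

Equation of motion (constant flow): PIP = Vt/C + R·V̇ + PEEP.
R·V̇ = PIP − Vt/C − PEEP = 31.0 − 445/26.0 − 8 = 31.0 − 17.115 − 8 = 5.885 cmH2O.
R = 5.885 / 0.9833 = 5.985 cmH2O·s/L.

6.0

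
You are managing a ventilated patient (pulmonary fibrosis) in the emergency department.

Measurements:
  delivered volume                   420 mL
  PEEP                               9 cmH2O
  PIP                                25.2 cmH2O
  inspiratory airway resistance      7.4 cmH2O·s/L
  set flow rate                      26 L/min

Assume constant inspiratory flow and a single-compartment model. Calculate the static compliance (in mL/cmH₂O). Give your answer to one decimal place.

Flow: 26 L/min ÷ 60 = 0.4333 L/s.
Equation of motion (constant flow): PIP = Vt/C + R·V̇ + PEEP.
Vt/C = PIP − R·V̇ − PEEP = 25.2 − 7.4×0.4333 − 9 = 25.2 − 3.206 − 9 = 12.994 cmH2O.
C = Vt / 12.994 = 420 / 12.994 = 32.323 mL/cmH2O.

32.3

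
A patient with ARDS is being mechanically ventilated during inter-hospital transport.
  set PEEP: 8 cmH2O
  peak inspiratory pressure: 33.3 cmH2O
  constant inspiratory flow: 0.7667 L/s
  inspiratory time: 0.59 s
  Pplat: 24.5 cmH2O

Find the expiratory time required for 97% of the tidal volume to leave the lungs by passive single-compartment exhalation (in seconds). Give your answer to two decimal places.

1.10

Vt = flow × Ti = 0.7667 L/s × 0.59 s × 1000 mL/L = 452.35 mL.
R = (PIP − Pplat)/V̇ = (33.3 − 24.5) / 0.7667 = 8.8/0.7667 = 11.478 cmH2O·s/L.
C = Vt/(Pplat − PEEP) = 452.35 / (24.5 − 8) = 452.35/16.5 = 27.415 mL/cmH2O.
τ = R × C = 11.478 × 0.02742 L/cmH2O = 0.3147 s.
t = −τ·ln(1 − 0.97) = −0.3147·ln(0.03) = 1.104 s.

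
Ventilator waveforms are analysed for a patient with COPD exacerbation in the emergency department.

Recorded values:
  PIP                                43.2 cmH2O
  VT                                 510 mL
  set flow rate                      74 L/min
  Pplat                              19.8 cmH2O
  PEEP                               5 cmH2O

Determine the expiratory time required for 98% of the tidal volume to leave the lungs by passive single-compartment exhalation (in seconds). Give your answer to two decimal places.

2.56

Flow: 74 L/min ÷ 60 = 1.2333 L/s.
R = (PIP − Pplat)/V̇ = (43.2 − 19.8) / 1.2333 = 23.4/1.2333 = 18.973 cmH2O·s/L.
C = Vt/(Pplat − PEEP) = 510.0 / (19.8 − 5) = 510.0/14.8 = 34.459 mL/cmH2O.
τ = R × C = 18.973 × 0.03446 L/cmH2O = 0.6538 s.
t = −τ·ln(1 − 0.98) = −0.6538·ln(0.02) = 2.558 s.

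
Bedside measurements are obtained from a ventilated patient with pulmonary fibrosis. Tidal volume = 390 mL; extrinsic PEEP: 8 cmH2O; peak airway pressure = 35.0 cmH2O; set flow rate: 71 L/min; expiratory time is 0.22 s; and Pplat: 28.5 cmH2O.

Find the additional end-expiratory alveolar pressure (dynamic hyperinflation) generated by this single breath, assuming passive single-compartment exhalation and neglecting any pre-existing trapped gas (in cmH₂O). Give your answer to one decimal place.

Flow: 71 L/min ÷ 60 = 1.1833 L/s.
R = (PIP − Pplat)/V̇ = (35.0 − 28.5) / 1.1833 = 6.5/1.1833 = 5.493 cmH2O·s/L.
C = Vt/(Pplat − PEEP) = 390.0 / (28.5 − 8) = 390.0/20.5 = 19.024 mL/cmH2O.
τ = R × C = 5.493 × 0.01902 L/cmH2O = 0.1045 s.
Fraction remaining = e^(−Te/τ) = e^(−0.22/0.1045) = 0.1218; trapped volume = 390.0 × 0.1218 = 47.502 mL.
Additional alveolar pressure from trapping ≈ V_trapped / C = 47.502 / 19.024 = 2.497 cmH2O.

2.5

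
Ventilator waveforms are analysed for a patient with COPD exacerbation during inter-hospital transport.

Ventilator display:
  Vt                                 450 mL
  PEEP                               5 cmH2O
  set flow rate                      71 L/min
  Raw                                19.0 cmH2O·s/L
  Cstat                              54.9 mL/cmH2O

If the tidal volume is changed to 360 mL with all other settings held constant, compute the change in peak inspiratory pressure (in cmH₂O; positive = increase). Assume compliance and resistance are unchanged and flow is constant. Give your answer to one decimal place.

PIP = Vt/C + R·V̇ + PEEP (constant-flow equation of motion).
Only the elastic term changes: ΔPIP = ΔVt / C = (360 − 450) / 54.9 = -1.639 cmH2O.

-1.6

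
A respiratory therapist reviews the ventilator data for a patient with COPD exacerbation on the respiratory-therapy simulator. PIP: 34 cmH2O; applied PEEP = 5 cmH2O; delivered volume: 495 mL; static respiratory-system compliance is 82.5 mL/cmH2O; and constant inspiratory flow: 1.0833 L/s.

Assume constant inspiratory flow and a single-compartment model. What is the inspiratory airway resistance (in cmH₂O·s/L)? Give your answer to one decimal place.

21.2

Equation of motion (constant flow): PIP = Vt/C + R·V̇ + PEEP.
R·V̇ = PIP − Vt/C − PEEP = 34 − 495/82.5 − 5 = 34 − 6.0 − 5 = 23.0 cmH2O.
R = 23.0 / 1.0833 = 21.231 cmH2O·s/L.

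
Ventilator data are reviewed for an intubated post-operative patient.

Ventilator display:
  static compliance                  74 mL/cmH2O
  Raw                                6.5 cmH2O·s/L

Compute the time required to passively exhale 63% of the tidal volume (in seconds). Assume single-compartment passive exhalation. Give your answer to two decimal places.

τ = R × C = 6.5 × 74 mL/cmH2O = 6.5 × 0.074 L/cmH2O = 0.481 s.
Exhaled fraction f = 1 − e^(−t/τ) → t = −τ·ln(1 − f) = −0.481·ln(0.37) = 0.4782 s.

0.48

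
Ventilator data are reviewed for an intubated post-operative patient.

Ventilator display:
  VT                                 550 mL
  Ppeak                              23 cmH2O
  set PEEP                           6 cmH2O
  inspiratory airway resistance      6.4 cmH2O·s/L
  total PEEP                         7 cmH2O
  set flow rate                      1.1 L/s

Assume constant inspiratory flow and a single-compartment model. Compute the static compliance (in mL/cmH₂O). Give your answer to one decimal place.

Total PEEP = 7 cmH2O (set 6 + intrinsic 1); this is the baseline alveolar pressure.
Equation of motion (constant flow): PIP = Vt/C + R·V̇ + PEEP.
Vt/C = PIP − R·V̇ − PEEP = 23 − 6.4×1.1 − 7 = 23 − 7.04 − 7 = 8.96 cmH2O.
C = Vt / 8.96 = 550 / 8.96 = 61.384 mL/cmH2O.

61.4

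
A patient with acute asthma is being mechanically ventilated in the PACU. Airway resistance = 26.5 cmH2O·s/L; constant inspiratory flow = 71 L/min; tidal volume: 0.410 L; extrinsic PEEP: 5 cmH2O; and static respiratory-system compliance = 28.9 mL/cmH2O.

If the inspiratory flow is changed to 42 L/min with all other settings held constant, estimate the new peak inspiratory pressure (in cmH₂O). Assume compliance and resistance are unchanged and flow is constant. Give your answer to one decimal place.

Flow: 71 L/min ÷ 60 = 1.1833 L/s.
New flow: 42 L/min ÷ 60 = 0.7 L/s.
PIP = Vt/C + R·V̇ + PEEP (constant-flow equation of motion).
Only the resistive term changes: ΔPIP = R × ΔV̇ = 26.5 × (0.7 − 1.1833) = 26.5 × -0.4833 = -12.807 cmH2O.
Original PIP = 410/28.9 + 26.5×1.1833 + 5 = 50.544 cmH2O; new PIP = 50.544 + (-12.807) = 37.737 cmH2O.

37.7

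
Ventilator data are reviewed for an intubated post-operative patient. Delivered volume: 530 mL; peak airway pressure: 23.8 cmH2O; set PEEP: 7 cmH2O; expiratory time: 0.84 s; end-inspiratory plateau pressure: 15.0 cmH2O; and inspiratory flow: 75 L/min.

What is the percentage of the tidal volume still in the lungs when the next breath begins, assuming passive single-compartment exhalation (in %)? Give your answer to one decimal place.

16.5

Flow: 75 L/min ÷ 60 = 1.25 L/s.
R = (PIP − Pplat)/V̇ = (23.8 − 15.0) / 1.25 = 8.8/1.25 = 7.04 cmH2O·s/L.
C = Vt/(Pplat − PEEP) = 530.0 / (15.0 − 7) = 530.0/8.0 = 66.25 mL/cmH2O.
τ = R × C = 7.04 × 0.06625 L/cmH2O = 0.4664 s.
Fraction remaining at end-expiration = e^(−Te/τ) = e^(−0.84/0.4664) = 0.1651 → 16.51%.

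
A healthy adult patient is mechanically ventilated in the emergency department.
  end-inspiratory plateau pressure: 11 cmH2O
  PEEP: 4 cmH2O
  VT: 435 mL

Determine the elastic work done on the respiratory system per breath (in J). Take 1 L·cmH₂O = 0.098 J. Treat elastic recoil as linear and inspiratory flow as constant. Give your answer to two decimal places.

Elastic work ≈ ½ × (Pplat − PEEP) × Vt = 0.5 × (11 − 4) × 0.435 L = 0.5 × 7.0 × 0.435 = 1.523 L·cmH2O.
× 0.098 J/(L·cmH2O) → 0.1493 J.

0.15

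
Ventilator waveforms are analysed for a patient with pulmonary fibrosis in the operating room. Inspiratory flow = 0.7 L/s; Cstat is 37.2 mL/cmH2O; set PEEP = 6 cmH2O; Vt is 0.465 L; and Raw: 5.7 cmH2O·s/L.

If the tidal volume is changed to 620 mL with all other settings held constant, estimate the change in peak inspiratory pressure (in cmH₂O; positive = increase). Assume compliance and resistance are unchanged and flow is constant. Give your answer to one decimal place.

PIP = Vt/C + R·V̇ + PEEP (constant-flow equation of motion).
Only the elastic term changes: ΔPIP = ΔVt / C = (620 − 465) / 37.2 = 4.167 cmH2O.

4.2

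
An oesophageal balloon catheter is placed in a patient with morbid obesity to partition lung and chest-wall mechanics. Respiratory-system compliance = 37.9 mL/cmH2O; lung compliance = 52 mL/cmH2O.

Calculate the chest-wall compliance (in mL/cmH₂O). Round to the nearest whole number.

140

1/Ccw = 1/Crs − 1/CL.
1/Ccw = 1/37.9 − 1/52 = 0.007154.
Ccw = 139.78 mL/cmH2O.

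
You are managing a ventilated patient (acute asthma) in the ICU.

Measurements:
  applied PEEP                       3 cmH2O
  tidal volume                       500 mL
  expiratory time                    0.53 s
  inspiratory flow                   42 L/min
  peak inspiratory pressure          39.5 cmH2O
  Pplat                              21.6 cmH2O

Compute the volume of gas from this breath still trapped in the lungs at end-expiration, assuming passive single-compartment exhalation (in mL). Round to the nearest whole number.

Flow: 42 L/min ÷ 60 = 0.7 L/s.
R = (PIP − Pplat)/V̇ = (39.5 − 21.6) / 0.7 = 17.9/0.7 = 25.571 cmH2O·s/L.
C = Vt/(Pplat − PEEP) = 500.0 / (21.6 − 3) = 500.0/18.6 = 26.882 mL/cmH2O.
τ = R × C = 25.571 × 0.02688 L/cmH2O = 0.6873 s.
Fraction remaining = e^(−Te/τ) = e^(−0.53/0.6873) = 0.4625.
Trapped volume = 500.0 × 0.4625 = 231.25 mL.

231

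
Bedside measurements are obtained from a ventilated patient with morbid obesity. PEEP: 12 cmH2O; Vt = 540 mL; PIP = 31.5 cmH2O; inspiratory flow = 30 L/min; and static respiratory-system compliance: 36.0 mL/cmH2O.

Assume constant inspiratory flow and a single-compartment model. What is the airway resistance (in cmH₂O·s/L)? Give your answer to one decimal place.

9.0

Flow: 30 L/min ÷ 60 = 0.5 L/s.
Equation of motion (constant flow): PIP = Vt/C + R·V̇ + PEEP.
R·V̇ = PIP − Vt/C − PEEP = 31.5 − 540/36.0 − 12 = 31.5 − 15.0 − 12 = 4.5 cmH2O.
R = 4.5 / 0.5 = 9.0 cmH2O·s/L.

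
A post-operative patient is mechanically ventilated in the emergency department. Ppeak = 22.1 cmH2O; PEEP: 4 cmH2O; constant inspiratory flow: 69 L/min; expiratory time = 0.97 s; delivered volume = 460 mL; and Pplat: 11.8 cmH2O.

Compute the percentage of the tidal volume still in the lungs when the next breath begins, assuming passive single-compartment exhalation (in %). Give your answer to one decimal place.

Flow: 69 L/min ÷ 60 = 1.15 L/s.
R = (PIP − Pplat)/V̇ = (22.1 − 11.8) / 1.15 = 10.3/1.15 = 8.957 cmH2O·s/L.
C = Vt/(Pplat − PEEP) = 460.0 / (11.8 − 4) = 460.0/7.8 = 58.974 mL/cmH2O.
τ = R × C = 8.957 × 0.05897 L/cmH2O = 0.5282 s.
Fraction remaining at end-expiration = e^(−Te/τ) = e^(−0.97/0.5282) = 0.1594 → 15.94%.

15.9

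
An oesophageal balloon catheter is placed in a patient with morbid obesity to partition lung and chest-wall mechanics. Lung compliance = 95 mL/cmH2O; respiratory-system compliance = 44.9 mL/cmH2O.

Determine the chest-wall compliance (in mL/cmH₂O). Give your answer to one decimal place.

1/Ccw = 1/Crs − 1/CL.
1/Ccw = 1/44.9 − 1/95 = 0.01175.
Ccw = 85.106 mL/cmH2O.

85.1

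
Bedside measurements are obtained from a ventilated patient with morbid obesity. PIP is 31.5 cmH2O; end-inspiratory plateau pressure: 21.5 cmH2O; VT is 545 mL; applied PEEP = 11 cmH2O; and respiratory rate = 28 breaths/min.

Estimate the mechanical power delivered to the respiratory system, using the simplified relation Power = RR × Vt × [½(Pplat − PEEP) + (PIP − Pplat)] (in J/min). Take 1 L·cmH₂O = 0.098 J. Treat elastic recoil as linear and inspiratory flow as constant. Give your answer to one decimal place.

22.8

Per-breath work = Vt × [½(Pplat−PEEP) + (PIP−Pplat)] = 0.545 × [0.5×10.5 + 10.0] = 0.545 × 15.25 = 8.311 L·cmH2O.
Power = 28 × 8.311 = 232.71 L·cmH2O/min.
× 0.098 J/(L·cmH2O) → 22.806 J/min.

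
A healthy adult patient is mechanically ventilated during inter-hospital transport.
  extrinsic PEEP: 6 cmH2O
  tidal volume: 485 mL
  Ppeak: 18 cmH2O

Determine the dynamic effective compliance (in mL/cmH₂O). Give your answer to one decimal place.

40.4

Dynamic compliance = Vt / (PIP − PEEP) = 485 / (18 − 6) = 485 / 12.0 = 40.417 mL/cmH2O.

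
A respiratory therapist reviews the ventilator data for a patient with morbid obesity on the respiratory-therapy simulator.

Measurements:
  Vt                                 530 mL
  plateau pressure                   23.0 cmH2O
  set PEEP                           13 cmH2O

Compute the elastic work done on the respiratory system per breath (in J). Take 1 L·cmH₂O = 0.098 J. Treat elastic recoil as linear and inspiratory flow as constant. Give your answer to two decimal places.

Elastic work ≈ ½ × (Pplat − PEEP) × Vt = 0.5 × (23.0 − 13) × 0.530 L = 0.5 × 10.0 × 0.530 = 2.65 L·cmH2O.
× 0.098 J/(L·cmH2O) → 0.2597 J.

0.26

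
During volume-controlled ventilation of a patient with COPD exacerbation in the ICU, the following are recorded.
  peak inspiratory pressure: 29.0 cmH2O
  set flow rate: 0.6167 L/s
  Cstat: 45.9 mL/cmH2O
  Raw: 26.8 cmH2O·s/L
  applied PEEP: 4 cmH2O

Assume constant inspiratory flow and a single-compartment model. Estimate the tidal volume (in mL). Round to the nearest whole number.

Equation of motion (constant flow): PIP = Vt/C + R·V̇ + PEEP.
Vt/C = PIP − R·V̇ − PEEP = 29.0 − 16.528 − 4 = 8.472 cmH2O.
Vt = C × 8.472 = 45.9 × 8.472 = 388.86 mL.

389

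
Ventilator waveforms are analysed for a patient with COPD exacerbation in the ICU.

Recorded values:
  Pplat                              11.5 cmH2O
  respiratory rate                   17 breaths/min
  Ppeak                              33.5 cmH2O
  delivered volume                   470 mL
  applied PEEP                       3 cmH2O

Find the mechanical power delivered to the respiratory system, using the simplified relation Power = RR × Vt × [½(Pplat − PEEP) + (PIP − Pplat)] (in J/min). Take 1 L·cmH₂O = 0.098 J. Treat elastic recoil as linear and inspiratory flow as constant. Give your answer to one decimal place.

20.6

Per-breath work = Vt × [½(Pplat−PEEP) + (PIP−Pplat)] = 0.470 × [0.5×8.5 + 22.0] = 0.470 × 26.25 = 12.338 L·cmH2O.
Power = 17 × 12.338 = 209.75 L·cmH2O/min.
× 0.098 J/(L·cmH2O) → 20.556 J/min.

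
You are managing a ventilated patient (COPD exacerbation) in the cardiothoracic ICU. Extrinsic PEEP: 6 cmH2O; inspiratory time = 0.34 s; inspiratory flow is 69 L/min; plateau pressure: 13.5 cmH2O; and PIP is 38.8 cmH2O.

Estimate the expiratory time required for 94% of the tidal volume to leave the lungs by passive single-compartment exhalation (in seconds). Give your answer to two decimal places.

Flow: 69 L/min ÷ 60 = 1.15 L/s.
Vt = flow × Ti = 1.15 L/s × 0.34 s × 1000 mL/L = 391.0 mL.
R = (PIP − Pplat)/V̇ = (38.8 − 13.5) / 1.15 = 25.3/1.15 = 22.0 cmH2O·s/L.
C = Vt/(Pplat − PEEP) = 391.0 / (13.5 − 6) = 391.0/7.5 = 52.133 mL/cmH2O.
τ = R × C = 22.0 × 0.05213 L/cmH2O = 1.147 s.
t = −τ·ln(1 − 0.94) = −1.147·ln(0.06) = 3.227 s.

3.23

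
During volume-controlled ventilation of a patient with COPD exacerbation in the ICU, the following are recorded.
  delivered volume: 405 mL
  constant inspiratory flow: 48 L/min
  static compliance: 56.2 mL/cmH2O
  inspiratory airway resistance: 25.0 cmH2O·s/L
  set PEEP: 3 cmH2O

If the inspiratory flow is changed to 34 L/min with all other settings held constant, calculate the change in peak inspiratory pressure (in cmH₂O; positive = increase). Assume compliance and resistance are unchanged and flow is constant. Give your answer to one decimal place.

Flow: 48 L/min ÷ 60 = 0.8 L/s.
New flow: 34 L/min ÷ 60 = 0.5667 L/s.
PIP = Vt/C + R·V̇ + PEEP (constant-flow equation of motion).
Only the resistive term changes: ΔPIP = R × ΔV̇ = 25.0 × (0.5667 − 0.8) = 25.0 × -0.2333 = -5.833 cmH2O.

-5.8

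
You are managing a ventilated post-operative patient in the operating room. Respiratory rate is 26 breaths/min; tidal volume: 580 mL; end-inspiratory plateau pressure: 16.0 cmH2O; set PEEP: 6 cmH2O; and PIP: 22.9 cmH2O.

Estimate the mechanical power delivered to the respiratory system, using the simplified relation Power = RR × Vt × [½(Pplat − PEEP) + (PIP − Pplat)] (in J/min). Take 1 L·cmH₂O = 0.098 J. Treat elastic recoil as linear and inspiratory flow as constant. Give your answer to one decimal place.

Per-breath work = Vt × [½(Pplat−PEEP) + (PIP−Pplat)] = 0.580 × [0.5×10.0 + 6.9] = 0.580 × 11.9 = 6.902 L·cmH2O.
Power = 26 × 6.902 = 179.45 L·cmH2O/min.
× 0.098 J/(L·cmH2O) → 17.586 J/min.

17.6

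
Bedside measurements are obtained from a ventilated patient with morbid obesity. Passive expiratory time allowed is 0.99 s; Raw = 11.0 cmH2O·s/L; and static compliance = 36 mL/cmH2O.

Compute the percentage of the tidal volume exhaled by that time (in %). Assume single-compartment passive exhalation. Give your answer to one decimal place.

τ = R × C = 11.0 × 36 mL/cmH2O = 11.0 × 0.036 L/cmH2O = 0.396 s.
Passive exhalation: V(t)/V₀ = e^(−t/τ) = e^(−0.99/0.396) = 0.08208.
Fraction exhaled = 1 − 0.08208 = 0.9179 → 91.79%.

91.8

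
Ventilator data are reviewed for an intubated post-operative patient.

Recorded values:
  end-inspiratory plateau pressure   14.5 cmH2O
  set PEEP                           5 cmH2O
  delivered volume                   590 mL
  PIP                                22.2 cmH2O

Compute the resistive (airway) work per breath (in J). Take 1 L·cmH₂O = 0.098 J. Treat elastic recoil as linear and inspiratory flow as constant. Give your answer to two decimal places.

With constant inspiratory flow the resistive pressure is constant at PIP − Pplat = 22.2 − 14.5 = 7.7 cmH2O, so resistive work = 7.7 × 0.590 = 4.543 L·cmH2O.
× 0.098 J/(L·cmH2O) → 0.4452 J.

0.45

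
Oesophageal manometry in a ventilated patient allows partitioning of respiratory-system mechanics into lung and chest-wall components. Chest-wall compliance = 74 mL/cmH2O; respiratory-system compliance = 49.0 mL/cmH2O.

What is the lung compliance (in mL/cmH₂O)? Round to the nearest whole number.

145

1/CL = 1/Crs − 1/Ccw.
1/CL = 1/49.0 − 1/74 = 0.006895.
CL = 145.03 mL/cmH2O.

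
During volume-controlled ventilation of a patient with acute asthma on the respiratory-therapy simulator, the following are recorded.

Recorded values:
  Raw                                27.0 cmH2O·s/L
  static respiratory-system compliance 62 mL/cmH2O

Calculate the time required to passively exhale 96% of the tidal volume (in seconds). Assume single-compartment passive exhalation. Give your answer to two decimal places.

τ = R × C = 27.0 × 62 mL/cmH2O = 27.0 × 0.062 L/cmH2O = 1.674 s.
Exhaled fraction f = 1 − e^(−t/τ) → t = −τ·ln(1 − f) = −1.674·ln(0.04) = 5.388 s.

5.39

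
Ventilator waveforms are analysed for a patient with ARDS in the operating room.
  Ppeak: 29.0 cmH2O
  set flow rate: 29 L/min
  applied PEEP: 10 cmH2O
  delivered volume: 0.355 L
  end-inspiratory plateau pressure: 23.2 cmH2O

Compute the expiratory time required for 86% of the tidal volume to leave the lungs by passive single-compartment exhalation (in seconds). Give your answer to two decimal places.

0.63

Flow: 29 L/min ÷ 60 = 0.4833 L/s.
R = (PIP − Pplat)/V̇ = (29.0 − 23.2) / 0.4833 = 5.8/0.4833 = 12.001 cmH2O·s/L.
C = Vt/(Pplat − PEEP) = 355.0 / (23.2 − 10) = 355.0/13.2 = 26.894 mL/cmH2O.
τ = R × C = 12.001 × 0.02689 L/cmH2O = 0.3227 s.
t = −τ·ln(1 − 0.86) = −0.3227·ln(0.14) = 0.6345 s.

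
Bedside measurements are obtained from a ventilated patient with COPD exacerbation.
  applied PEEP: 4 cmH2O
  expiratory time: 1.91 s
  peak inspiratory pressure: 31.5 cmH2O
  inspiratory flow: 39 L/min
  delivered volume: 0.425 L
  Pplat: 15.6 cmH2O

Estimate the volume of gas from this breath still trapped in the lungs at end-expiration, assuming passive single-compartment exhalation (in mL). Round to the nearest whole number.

50

Flow: 39 L/min ÷ 60 = 0.65 L/s.
R = (PIP − Pplat)/V̇ = (31.5 − 15.6) / 0.65 = 15.9/0.65 = 24.462 cmH2O·s/L.
C = Vt/(Pplat − PEEP) = 425.0 / (15.6 − 4) = 425.0/11.6 = 36.638 mL/cmH2O.
τ = R × C = 24.462 × 0.03664 L/cmH2O = 0.8963 s.
Fraction remaining = e^(−Te/τ) = e^(−1.91/0.8963) = 0.1187.
Trapped volume = 425.0 × 0.1187 = 50.448 mL.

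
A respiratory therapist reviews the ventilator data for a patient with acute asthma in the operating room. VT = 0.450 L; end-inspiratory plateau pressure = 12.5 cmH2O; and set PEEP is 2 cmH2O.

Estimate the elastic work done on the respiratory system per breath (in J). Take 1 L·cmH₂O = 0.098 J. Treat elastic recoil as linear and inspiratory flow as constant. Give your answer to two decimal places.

Elastic work ≈ ½ × (Pplat − PEEP) × Vt = 0.5 × (12.5 − 2) × 0.450 L = 0.5 × 10.5 × 0.450 = 2.363 L·cmH2O.
× 0.098 J/(L·cmH2O) → 0.2316 J.

0.23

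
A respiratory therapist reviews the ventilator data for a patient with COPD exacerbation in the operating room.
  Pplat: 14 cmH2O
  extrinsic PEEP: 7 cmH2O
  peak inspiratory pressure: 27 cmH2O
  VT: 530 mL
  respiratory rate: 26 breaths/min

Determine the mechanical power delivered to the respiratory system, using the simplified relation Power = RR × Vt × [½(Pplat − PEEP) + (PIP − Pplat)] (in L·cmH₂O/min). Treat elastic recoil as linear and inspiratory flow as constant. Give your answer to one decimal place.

Per-breath work = Vt × [½(Pplat−PEEP) + (PIP−Pplat)] = 0.530 × [0.5×7.0 + 13.0] = 0.530 × 16.5 = 8.745 L·cmH2O.
Power = 26 × 8.745 = 227.37 L·cmH2O/min.

227.4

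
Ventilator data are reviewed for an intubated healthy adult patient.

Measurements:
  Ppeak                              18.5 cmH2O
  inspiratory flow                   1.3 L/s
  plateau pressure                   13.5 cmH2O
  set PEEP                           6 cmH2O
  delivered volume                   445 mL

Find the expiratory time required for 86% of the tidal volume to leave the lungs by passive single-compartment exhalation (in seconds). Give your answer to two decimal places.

0.45

R = (PIP − Pplat)/V̇ = (18.5 − 13.5) / 1.3 = 5.0/1.3 = 3.846 cmH2O·s/L.
C = Vt/(Pplat − PEEP) = 445.0 / (13.5 − 6) = 445.0/7.5 = 59.333 mL/cmH2O.
τ = R × C = 3.846 × 0.05933 L/cmH2O = 0.2282 s.
t = −τ·ln(1 − 0.86) = −0.2282·ln(0.14) = 0.4487 s.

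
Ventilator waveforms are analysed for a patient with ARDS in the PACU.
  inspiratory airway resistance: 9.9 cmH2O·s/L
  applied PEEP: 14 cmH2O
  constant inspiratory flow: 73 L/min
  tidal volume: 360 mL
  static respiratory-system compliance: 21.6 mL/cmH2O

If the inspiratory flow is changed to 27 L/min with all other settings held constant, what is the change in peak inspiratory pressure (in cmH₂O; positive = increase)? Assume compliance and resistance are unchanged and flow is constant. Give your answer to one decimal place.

Flow: 73 L/min ÷ 60 = 1.2167 L/s.
New flow: 27 L/min ÷ 60 = 0.45 L/s.
PIP = Vt/C + R·V̇ + PEEP (constant-flow equation of motion).
Only the resistive term changes: ΔPIP = R × ΔV̇ = 9.9 × (0.45 − 1.2167) = 9.9 × -0.7667 = -7.59 cmH2O.

-7.6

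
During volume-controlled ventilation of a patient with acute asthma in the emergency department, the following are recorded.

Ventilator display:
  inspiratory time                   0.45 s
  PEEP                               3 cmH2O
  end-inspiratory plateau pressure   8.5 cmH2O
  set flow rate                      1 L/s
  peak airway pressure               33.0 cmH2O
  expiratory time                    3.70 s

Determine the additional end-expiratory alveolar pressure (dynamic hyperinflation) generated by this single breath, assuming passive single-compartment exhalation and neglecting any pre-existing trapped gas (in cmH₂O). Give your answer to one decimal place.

Vt = flow × Ti = 1 L/s × 0.45 s × 1000 mL/L = 450.0 mL.
R = (PIP − Pplat)/V̇ = (33.0 − 8.5) / 1 = 24.5/1 = 24.5 cmH2O·s/L.
C = Vt/(Pplat − PEEP) = 450.0 / (8.5 − 3) = 450.0/5.5 = 81.818 mL/cmH2O.
τ = R × C = 24.5 × 0.08182 L/cmH2O = 2.005 s.
Fraction remaining = e^(−Te/τ) = e^(−3.70/2.005) = 0.158; trapped volume = 450.0 × 0.158 = 71.1 mL.
Additional alveolar pressure from trapping ≈ V_trapped / C = 71.1 / 81.818 = 0.869 cmH2O.

0.9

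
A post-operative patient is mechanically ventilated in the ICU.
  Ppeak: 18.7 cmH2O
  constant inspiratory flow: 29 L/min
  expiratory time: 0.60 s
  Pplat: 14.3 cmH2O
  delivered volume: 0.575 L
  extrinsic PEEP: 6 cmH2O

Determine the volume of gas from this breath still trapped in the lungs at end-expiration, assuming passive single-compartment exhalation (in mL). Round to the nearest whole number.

222

Flow: 29 L/min ÷ 60 = 0.4833 L/s.
R = (PIP − Pplat)/V̇ = (18.7 − 14.3) / 0.4833 = 4.4/0.4833 = 9.104 cmH2O·s/L.
C = Vt/(Pplat − PEEP) = 575.0 / (14.3 − 6) = 575.0/8.3 = 69.277 mL/cmH2O.
τ = R × C = 9.104 × 0.06928 L/cmH2O = 0.6307 s.
Fraction remaining = e^(−Te/τ) = e^(−0.60/0.6307) = 0.3862.
Trapped volume = 575.0 × 0.3862 = 222.07 mL.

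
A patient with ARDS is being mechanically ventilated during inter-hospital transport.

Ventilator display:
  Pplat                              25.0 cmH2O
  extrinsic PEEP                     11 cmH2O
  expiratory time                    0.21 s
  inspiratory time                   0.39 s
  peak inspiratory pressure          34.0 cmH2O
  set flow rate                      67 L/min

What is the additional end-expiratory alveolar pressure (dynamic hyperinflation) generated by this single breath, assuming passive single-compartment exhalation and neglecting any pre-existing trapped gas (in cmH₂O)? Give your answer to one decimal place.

6.1

Flow: 67 L/min ÷ 60 = 1.1167 L/s.
Vt = flow × Ti = 1.1167 L/s × 0.39 s × 1000 mL/L = 435.51 mL.
R = (PIP − Pplat)/V̇ = (34.0 − 25.0) / 1.1167 = 9.0/1.1167 = 8.059 cmH2O·s/L.
C = Vt/(Pplat − PEEP) = 435.51 / (25.0 − 11) = 435.51/14.0 = 31.108 mL/cmH2O.
τ = R × C = 8.059 × 0.03111 L/cmH2O = 0.2507 s.
Fraction remaining = e^(−Te/τ) = e^(−0.21/0.2507) = 0.4327; trapped volume = 435.51 × 0.4327 = 188.45 mL.
Additional alveolar pressure from trapping ≈ V_trapped / C = 188.45 / 31.108 = 6.058 cmH2O.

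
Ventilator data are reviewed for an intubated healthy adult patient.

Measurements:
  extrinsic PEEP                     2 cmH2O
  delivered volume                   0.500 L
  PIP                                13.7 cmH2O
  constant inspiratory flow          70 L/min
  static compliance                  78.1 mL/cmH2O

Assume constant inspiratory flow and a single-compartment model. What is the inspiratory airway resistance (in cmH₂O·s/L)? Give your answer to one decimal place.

Flow: 70 L/min ÷ 60 = 1.1667 L/s.
Equation of motion (constant flow): PIP = Vt/C + R·V̇ + PEEP.
R·V̇ = PIP − Vt/C − PEEP = 13.7 − 500/78.1 − 2 = 13.7 − 6.402 − 2 = 5.298 cmH2O.
R = 5.298 / 1.1667 = 4.541 cmH2O·s/L.

4.5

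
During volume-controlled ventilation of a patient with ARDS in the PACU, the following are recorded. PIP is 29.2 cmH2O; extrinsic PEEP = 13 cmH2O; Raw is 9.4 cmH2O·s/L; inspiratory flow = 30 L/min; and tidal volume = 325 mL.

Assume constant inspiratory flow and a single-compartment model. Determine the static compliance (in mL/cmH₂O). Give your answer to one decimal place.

28.3

Flow: 30 L/min ÷ 60 = 0.5 L/s.
Equation of motion (constant flow): PIP = Vt/C + R·V̇ + PEEP.
Vt/C = PIP − R·V̇ − PEEP = 29.2 − 9.4×0.5 − 13 = 29.2 − 4.7 − 13 = 11.5 cmH2O.
C = Vt / 11.5 = 325 / 11.5 = 28.261 mL/cmH2O.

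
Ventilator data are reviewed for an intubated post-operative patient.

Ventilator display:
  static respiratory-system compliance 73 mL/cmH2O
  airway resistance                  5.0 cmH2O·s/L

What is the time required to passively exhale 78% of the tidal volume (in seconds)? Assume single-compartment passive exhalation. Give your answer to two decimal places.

0.55

τ = R × C = 5.0 × 73 mL/cmH2O = 5.0 × 0.073 L/cmH2O = 0.365 s.
Exhaled fraction f = 1 − e^(−t/τ) → t = −τ·ln(1 − f) = −0.365·ln(0.22) = 0.5527 s.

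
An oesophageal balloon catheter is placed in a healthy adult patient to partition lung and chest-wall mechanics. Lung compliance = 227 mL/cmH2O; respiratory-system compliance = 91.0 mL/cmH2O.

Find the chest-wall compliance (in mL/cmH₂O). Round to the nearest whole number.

152

1/Ccw = 1/Crs − 1/CL.
1/Ccw = 1/91.0 − 1/227 = 0.006584.
Ccw = 151.88 mL/cmH2O.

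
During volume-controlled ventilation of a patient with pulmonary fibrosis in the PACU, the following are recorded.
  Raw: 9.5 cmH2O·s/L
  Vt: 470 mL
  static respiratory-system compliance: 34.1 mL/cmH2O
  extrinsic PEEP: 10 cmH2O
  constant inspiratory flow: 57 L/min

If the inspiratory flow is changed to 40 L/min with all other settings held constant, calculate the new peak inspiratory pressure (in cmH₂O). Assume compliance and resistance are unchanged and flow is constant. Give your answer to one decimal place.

30.1

Flow: 57 L/min ÷ 60 = 0.95 L/s.
New flow: 40 L/min ÷ 60 = 0.6667 L/s.
PIP = Vt/C + R·V̇ + PEEP (constant-flow equation of motion).
Only the resistive term changes: ΔPIP = R × ΔV̇ = 9.5 × (0.6667 − 0.95) = 9.5 × -0.2833 = -2.691 cmH2O.
Original PIP = 470/34.1 + 9.5×0.95 + 10 = 32.808 cmH2O; new PIP = 32.808 + (-2.691) = 30.117 cmH2O.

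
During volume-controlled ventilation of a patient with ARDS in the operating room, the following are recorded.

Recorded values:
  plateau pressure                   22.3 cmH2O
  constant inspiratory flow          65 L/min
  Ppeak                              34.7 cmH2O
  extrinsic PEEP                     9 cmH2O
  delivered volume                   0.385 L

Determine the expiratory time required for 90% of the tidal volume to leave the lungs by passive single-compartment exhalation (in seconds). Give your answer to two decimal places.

Flow: 65 L/min ÷ 60 = 1.0833 L/s.
R = (PIP − Pplat)/V̇ = (34.7 − 22.3) / 1.0833 = 12.4/1.0833 = 11.447 cmH2O·s/L.
C = Vt/(Pplat − PEEP) = 385.0 / (22.3 − 9) = 385.0/13.3 = 28.947 mL/cmH2O.
τ = R × C = 11.447 × 0.02895 L/cmH2O = 0.3314 s.
t = −τ·ln(1 − 0.90) = −0.3314·ln(0.1) = 0.7631 s.

0.76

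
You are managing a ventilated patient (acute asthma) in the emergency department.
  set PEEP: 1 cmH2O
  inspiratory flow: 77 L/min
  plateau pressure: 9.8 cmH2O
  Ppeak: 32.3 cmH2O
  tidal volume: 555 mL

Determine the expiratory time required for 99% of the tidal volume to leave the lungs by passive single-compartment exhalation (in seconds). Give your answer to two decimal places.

Flow: 77 L/min ÷ 60 = 1.2833 L/s.
R = (PIP − Pplat)/V̇ = (32.3 − 9.8) / 1.2833 = 22.5/1.2833 = 17.533 cmH2O·s/L.
C = Vt/(Pplat − PEEP) = 555.0 / (9.8 − 1) = 555.0/8.8 = 63.068 mL/cmH2O.
τ = R × C = 17.533 × 0.06307 L/cmH2O = 1.106 s.
t = −τ·ln(1 − 0.99) = −1.106·ln(0.01) = 5.093 s.

5.09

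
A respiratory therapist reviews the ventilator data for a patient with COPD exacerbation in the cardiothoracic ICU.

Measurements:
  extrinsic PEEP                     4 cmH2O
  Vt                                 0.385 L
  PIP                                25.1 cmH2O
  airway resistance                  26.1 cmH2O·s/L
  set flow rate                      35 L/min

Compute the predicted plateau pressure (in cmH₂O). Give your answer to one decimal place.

Flow: 35 L/min ÷ 60 = 0.5833 L/s.
Pplat = PIP − Raw × flow = 25.1 − 26.1 × 0.5833 = 25.1 − 15.224 = 9.876 cmH2O.

9.9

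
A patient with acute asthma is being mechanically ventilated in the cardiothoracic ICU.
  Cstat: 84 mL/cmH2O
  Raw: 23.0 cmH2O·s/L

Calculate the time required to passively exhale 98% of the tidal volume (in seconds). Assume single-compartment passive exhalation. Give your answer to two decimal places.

7.56

τ = R × C = 23.0 × 84 mL/cmH2O = 23.0 × 0.084 L/cmH2O = 1.932 s.
Exhaled fraction f = 1 − e^(−t/τ) → t = −τ·ln(1 − f) = −1.932·ln(0.02) = 7.558 s.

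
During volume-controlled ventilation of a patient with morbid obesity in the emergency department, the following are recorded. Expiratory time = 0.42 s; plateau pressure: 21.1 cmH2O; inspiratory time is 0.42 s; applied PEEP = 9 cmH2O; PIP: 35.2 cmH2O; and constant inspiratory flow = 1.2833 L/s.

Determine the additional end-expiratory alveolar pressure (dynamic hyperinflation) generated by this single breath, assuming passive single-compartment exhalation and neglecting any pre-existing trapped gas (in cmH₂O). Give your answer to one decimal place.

Vt = flow × Ti = 1.2833 L/s × 0.42 s × 1000 mL/L = 538.99 mL.
R = (PIP − Pplat)/V̇ = (35.2 − 21.1) / 1.2833 = 14.1/1.2833 = 10.987 cmH2O·s/L.
C = Vt/(Pplat − PEEP) = 538.99 / (21.1 − 9) = 538.99/12.1 = 44.545 mL/cmH2O.
τ = R × C = 10.987 × 0.04455 L/cmH2O = 0.4895 s.
Fraction remaining = e^(−Te/τ) = e^(−0.42/0.4895) = 0.424; trapped volume = 538.99 × 0.424 = 228.53 mL.
Additional alveolar pressure from trapping ≈ V_trapped / C = 228.53 / 44.545 = 5.13 cmH2O.

5.1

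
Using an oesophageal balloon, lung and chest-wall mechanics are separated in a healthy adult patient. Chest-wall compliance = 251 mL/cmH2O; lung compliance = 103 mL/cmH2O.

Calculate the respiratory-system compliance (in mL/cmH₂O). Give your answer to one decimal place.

Lung and chest wall are elastances in series: 1/Crs = 1/CL + 1/Ccw.
1/Crs = 1/103 + 1/251 = 0.01369.
Crs = 73.046 mL/cmH2O.

73.0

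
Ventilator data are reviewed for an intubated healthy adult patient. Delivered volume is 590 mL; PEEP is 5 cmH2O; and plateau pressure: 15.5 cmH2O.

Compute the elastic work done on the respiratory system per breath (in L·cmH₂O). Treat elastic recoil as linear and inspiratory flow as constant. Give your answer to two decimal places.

3.10

Elastic work ≈ ½ × (Pplat − PEEP) × Vt = 0.5 × (15.5 − 5) × 0.590 L = 0.5 × 10.5 × 0.590 = 3.098 L·cmH2O.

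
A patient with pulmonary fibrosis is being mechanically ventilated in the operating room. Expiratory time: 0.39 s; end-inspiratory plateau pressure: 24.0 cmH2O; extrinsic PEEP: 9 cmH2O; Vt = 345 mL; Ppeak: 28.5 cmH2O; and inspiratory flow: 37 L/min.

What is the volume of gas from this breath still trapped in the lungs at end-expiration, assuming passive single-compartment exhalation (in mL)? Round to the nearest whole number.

Flow: 37 L/min ÷ 60 = 0.6167 L/s.
R = (PIP − Pplat)/V̇ = (28.5 − 24.0) / 0.6167 = 4.5/0.6167 = 7.297 cmH2O·s/L.
C = Vt/(Pplat − PEEP) = 345.0 / (24.0 − 9) = 345.0/15.0 = 23.0 mL/cmH2O.
τ = R × C = 7.297 × 0.023 L/cmH2O = 0.1678 s.
Fraction remaining = e^(−Te/τ) = e^(−0.39/0.1678) = 0.09786.
Trapped volume = 345.0 × 0.09786 = 33.762 mL.

34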